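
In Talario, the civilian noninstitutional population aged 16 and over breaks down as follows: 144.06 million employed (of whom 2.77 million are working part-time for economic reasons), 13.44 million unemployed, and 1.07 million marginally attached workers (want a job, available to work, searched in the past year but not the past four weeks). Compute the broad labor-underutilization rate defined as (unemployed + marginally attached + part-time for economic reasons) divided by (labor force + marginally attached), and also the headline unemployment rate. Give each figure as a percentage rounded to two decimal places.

Broad underutilization rate ≈ 10.90%; headline unemployment rate ≈ 8.53%.

Labor force = 144.06 + 13.44 = 157.50 million.
Numerator = 13.44 + 1.07 + 2.77 = 17.28 million.
Denominator = 157.50 + 1.07 = 158.57 million.
Broad rate = 17.28 / 158.57 = 10.90%.
Headline unemployment rate = 13.44 / 157.50 = 8.53%.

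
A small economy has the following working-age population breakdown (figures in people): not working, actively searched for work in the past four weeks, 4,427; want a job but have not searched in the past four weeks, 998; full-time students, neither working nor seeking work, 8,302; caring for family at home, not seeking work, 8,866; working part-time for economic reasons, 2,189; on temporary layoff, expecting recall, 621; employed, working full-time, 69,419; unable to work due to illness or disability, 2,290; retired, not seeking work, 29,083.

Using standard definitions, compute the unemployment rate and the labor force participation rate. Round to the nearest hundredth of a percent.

Unemployment rate ≈ 6.59%; labor force participation rate ≈ 60.74%.

Employed = 2,189 + 69,419 = 71,608 (anyone who worked, including part-time for economic reasons, counts as employed).
Unemployed = 4,427 + 621 = 5,048 (jobless and actively searching, or on temporary layoff).
Labor force = 71,608 + 5,048 = 76,656.
Not in labor force = 998 + 8,302 + 8,866 + 2,290 + 29,083 = 49,539 (those not working and not actively searching are outside the labor force — including those who want a job but have given up searching).
Civilian working-age population = 76,656 + 49,539 = 126,195.
Unemployment rate = 5,048 / 76,656 = 6.59%.
Labor force participation rate = 76,656 / 126,195 = 60.74%.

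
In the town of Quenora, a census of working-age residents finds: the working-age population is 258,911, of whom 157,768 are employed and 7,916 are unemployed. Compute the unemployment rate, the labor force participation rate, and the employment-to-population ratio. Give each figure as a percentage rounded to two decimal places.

Unemployment rate ≈ 4.78%; labor force participation rate ≈ 63.99%; employment-population ratio ≈ 60.94%.

Labor force = employed + unemployed = 157,768 + 7,916 = 165,684.
Unemployment rate = 7,916 / 165,684 = 4.78%.
Labor force participation rate = 165,684 / 258,911 = 63.99%.
Employment-population ratio = 157,768 / 258,911 = 60.94%.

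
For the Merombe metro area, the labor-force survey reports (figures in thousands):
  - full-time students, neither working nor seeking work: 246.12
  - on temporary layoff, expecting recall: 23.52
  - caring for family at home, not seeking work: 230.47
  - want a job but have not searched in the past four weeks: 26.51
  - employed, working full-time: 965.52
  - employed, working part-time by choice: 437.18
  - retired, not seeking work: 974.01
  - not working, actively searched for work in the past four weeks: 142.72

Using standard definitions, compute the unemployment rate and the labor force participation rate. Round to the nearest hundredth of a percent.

Unemployment rate ≈ 10.60%; labor force participation rate ≈ 51.51%.

Employed = 965.52 + 437.18 = 1,402.70 thousand.
Unemployed = 23.52 + 142.72 = 166.24 thousand (jobless and actively searching, or on temporary layoff).
Labor force = 1,402.70 + 166.24 = 1,568.94 thousand.
Not in labor force = 246.12 + 230.47 + 26.51 + 974.01 = 1,477.11 thousand (those not working and not actively searching are outside the labor force — including those who want a job but have given up searching).
Civilian working-age population = 1,568.94 + 1,477.11 = 3,046.05 thousand.
Unemployment rate = 166.24 / 1,568.94 = 10.60%.
Labor force participation rate = 1,568.94 / 3,046.05 = 51.51%.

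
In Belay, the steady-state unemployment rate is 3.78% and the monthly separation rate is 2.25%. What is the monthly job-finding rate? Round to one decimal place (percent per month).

Job-finding rate ≈ 57.3% per month.

From u* = s/(s+f): f = s·(1−u)/u.
f = 2.25 × (1 − 0.0378) / 0.0378 = 2.1649 / 0.0378 ≈ 57.3% per month.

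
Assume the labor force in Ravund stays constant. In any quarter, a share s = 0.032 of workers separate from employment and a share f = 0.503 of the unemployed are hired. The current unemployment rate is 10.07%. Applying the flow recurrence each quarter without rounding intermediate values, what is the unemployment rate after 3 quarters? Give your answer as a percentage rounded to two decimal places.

Unemployment rate after three quarters ≈ 6.39%.

With a fixed labor force, u_{t+1} = u_t + s·(1−u_t) − f·u_t = u_t·(1−s−f) + s.
Here 1−s−f = 0.465 and s = 0.032.
u_1 = 0.100700 × 0.465 + 0.032 = 0.078825.
u_2 = 0.078825 × 0.465 + 0.032 = 0.068654.
u_3 = 0.068654 × 0.465 + 0.032 = 0.063924.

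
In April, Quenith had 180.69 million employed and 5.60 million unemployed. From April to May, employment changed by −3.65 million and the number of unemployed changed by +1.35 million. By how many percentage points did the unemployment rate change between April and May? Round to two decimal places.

The unemployment rate changed by +0.77 percentage points.

April: labor force = 180.69 + 5.60 = 186.29; u = 5.60/186.29 = 3.01%.
May: labor force = 177.04 + 6.95 = 183.99; u = 6.95/183.99 = 3.78%.
Change = 3.78% − 3.01% = +0.77 pp.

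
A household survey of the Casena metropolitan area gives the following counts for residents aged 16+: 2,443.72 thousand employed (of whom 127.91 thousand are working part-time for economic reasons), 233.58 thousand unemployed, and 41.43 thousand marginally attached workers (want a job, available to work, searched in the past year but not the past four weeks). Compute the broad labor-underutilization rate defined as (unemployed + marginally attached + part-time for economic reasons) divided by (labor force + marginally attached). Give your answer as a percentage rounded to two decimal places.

Broad underutilization rate ≈ 14.82%.

Labor force = 2,443.72 + 233.58 = 2,677.30 thousand.
Numerator = 233.58 + 41.43 + 127.91 = 402.92 thousand.
Denominator = 2,677.30 + 41.43 = 2,718.73 thousand.
Broad rate = 402.92 / 2,718.73 = 14.82%.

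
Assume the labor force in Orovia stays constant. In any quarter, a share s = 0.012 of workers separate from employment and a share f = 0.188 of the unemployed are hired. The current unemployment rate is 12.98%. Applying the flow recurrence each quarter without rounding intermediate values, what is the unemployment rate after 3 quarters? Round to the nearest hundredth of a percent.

With a fixed labor force, u_{t+1} = u_t + s·(1−u_t) − f·u_t = u_t·(1−s−f) + s.
Here 1−s−f = 0.800 and s = 0.012.
u_1 = 0.129800 × 0.800 + 0.012 = 0.115840.
u_2 = 0.115840 × 0.800 + 0.012 = 0.104672.
u_3 = 0.104672 × 0.800 + 0.012 = 0.095738.

Unemployment rate after three quarters ≈ 9.57%.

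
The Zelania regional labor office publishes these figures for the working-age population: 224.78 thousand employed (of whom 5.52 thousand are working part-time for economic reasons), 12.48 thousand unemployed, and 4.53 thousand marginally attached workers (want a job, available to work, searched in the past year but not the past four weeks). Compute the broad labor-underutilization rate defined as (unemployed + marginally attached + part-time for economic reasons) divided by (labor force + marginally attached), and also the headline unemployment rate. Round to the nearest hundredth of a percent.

Labor force = 224.78 + 12.48 = 237.26 thousand.
Numerator = 12.48 + 4.53 + 5.52 = 22.53 thousand.
Denominator = 237.26 + 4.53 = 241.79 thousand.
Broad rate = 22.53 / 241.79 = 9.32%.
Headline unemployment rate = 12.48 / 237.26 = 5.26%.

Broad underutilization rate ≈ 9.32%; headline unemployment rate ≈ 5.26%.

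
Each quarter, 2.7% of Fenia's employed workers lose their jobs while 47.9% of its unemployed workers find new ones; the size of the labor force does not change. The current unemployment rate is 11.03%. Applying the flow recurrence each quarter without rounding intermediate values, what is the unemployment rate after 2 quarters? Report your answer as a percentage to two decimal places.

Unemployment rate after two quarters ≈ 6.73%.

With a fixed labor force, u_{t+1} = u_t + s·(1−u_t) − f·u_t = u_t·(1−s−f) + s.
Here 1−s−f = 0.494 and s = 0.027.
u_1 = 0.110300 × 0.494 + 0.027 = 0.081488.
u_2 = 0.081488 × 0.494 + 0.027 = 0.067255.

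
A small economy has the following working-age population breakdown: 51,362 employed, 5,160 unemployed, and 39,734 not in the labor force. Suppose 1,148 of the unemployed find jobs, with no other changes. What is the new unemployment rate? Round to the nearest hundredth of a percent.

Initially, labor force = 51,362 + 5,160 = 56,522, so u = 5,160/56,522 = 9.13%.
After the change, unemployed falls and employed rises by 1,148; labor force unchanged → E = 52,510, U = 4,012, labor force = 56,522.
New unemployment rate = 4,012 / 56,522 = 7.10%.

New unemployment rate ≈ 7.10%.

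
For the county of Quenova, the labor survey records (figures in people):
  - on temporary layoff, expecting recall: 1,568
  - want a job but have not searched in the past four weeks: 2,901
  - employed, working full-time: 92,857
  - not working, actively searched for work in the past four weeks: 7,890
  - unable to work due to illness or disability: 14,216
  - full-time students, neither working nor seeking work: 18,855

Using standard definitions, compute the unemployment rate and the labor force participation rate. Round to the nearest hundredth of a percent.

Unemployment rate ≈ 9.24%; labor force participation rate ≈ 73.99%.

Employed = 92,857.
Unemployed = 1,568 + 7,890 = 9,458 (jobless and actively searching, or on temporary layoff).
Labor force = 92,857 + 9,458 = 102,315.
Not in labor force = 2,901 + 14,216 + 18,855 = 35,972 (those not working and not actively searching are outside the labor force — including those who want a job but have given up searching).
Civilian working-age population = 102,315 + 35,972 = 138,287.
Unemployment rate = 9,458 / 102,315 = 9.24%.
Labor force participation rate = 102,315 / 138,287 = 73.99%.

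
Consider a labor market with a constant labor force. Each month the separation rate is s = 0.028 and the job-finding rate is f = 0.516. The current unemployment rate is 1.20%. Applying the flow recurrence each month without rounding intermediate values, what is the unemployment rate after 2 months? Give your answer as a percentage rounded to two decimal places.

Unemployment rate after two months ≈ 4.33%.

With a fixed labor force, u_{t+1} = u_t + s·(1−u_t) − f·u_t = u_t·(1−s−f) + s.
Here 1−s−f = 0.456 and s = 0.028.
u_1 = 0.012000 × 0.456 + 0.028 = 0.033472.
u_2 = 0.033472 × 0.456 + 0.028 = 0.043263.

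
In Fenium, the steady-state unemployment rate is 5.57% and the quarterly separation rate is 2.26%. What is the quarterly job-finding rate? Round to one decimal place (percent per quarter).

Job-finding rate ≈ 38.3% per quarter.

From u* = s/(s+f): f = s·(1−u)/u.
f = 2.26 × (1 − 0.0557) / 0.0557 = 2.1341 / 0.0557 ≈ 38.3% per quarter.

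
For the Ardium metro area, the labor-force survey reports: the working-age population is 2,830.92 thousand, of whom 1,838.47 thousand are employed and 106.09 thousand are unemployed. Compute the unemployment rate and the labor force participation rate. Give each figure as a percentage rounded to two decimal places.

Labor force = employed + unemployed = 1,838.47 + 106.09 = 1,944.56 thousand.
Unemployment rate = 106.09 / 1,944.56 = 5.46%.
Labor force participation rate = 1,944.56 / 2,830.92 = 68.69%.

Unemployment rate ≈ 5.46%; labor force participation rate ≈ 68.69%.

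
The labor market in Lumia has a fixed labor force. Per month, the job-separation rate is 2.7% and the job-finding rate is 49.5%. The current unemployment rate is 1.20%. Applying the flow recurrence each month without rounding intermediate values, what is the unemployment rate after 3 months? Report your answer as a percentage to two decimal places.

Unemployment rate after three months ≈ 4.74%.

With a fixed labor force, u_{t+1} = u_t + s·(1−u_t) − f·u_t = u_t·(1−s−f) + s.
Here 1−s−f = 0.478 and s = 0.027.
u_1 = 0.012000 × 0.478 + 0.027 = 0.032736.
u_2 = 0.032736 × 0.478 + 0.027 = 0.042648.
u_3 = 0.042648 × 0.478 + 0.027 = 0.047386.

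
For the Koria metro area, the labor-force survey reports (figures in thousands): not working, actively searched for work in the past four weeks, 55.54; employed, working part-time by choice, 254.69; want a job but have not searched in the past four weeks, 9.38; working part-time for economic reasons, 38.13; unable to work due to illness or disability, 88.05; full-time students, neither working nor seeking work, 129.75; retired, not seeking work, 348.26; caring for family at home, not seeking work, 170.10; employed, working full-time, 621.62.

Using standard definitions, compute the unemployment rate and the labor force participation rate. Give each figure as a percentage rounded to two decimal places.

Employed = 254.69 + 38.13 + 621.62 = 914.44 thousand (anyone who worked, including part-time for economic reasons, counts as employed).
Unemployed = 55.54 thousand.
Labor force = 914.44 + 55.54 = 969.98 thousand.
Not in labor force = 9.38 + 88.05 + 129.75 + 348.26 + 170.10 = 745.54 thousand (those not working and not actively searching are outside the labor force — including those who want a job but have given up searching).
Civilian working-age population = 969.98 + 745.54 = 1,715.52 thousand.
Unemployment rate = 55.54 / 969.98 = 5.73%.
Labor force participation rate = 969.98 / 1,715.52 = 56.54%.

Unemployment rate ≈ 5.73%; labor force participation rate ≈ 56.54%.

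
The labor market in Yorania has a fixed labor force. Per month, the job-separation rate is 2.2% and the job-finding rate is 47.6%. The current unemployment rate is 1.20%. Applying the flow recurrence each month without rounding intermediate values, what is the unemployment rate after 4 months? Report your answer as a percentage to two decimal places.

Unemployment rate after four months ≈ 4.21%.

With a fixed labor force, u_{t+1} = u_t + s·(1−u_t) − f·u_t = u_t·(1−s−f) + s.
Here 1−s−f = 0.502 and s = 0.022.
u_1 = 0.012000 × 0.502 + 0.022 = 0.028024.
u_2 = 0.028024 × 0.502 + 0.022 = 0.036068.
u_3 = 0.036068 × 0.502 + 0.022 = 0.040106.
u_4 = 0.040106 × 0.502 + 0.022 = 0.042133.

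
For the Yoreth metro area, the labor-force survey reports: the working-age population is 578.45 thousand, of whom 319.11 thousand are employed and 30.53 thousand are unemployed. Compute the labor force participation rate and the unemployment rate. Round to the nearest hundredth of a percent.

Labor force participation rate ≈ 60.44%; unemployment rate ≈ 8.73%.

Labor force = employed + unemployed = 319.11 + 30.53 = 349.64 thousand.
Unemployment rate = 30.53 / 349.64 = 8.73%.
Labor force participation rate = 349.64 / 578.45 = 60.44%.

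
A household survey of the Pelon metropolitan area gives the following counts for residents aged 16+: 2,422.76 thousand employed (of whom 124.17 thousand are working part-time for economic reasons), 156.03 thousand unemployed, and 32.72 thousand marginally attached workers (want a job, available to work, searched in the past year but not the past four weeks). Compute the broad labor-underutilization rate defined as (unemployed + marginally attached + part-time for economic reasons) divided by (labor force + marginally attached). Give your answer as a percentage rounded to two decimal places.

Broad underutilization rate ≈ 11.98%.

Labor force = 2,422.76 + 156.03 = 2,578.79 thousand.
Numerator = 156.03 + 32.72 + 124.17 = 312.92 thousand.
Denominator = 2,578.79 + 32.72 = 2,611.51 thousand.
Broad rate = 312.92 / 2,611.51 = 11.98%.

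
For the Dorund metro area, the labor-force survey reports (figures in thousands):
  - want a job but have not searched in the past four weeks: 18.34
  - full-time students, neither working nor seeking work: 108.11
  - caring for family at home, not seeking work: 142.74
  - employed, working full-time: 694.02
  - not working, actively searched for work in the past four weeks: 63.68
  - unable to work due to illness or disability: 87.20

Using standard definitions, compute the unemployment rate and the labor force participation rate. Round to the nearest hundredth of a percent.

Unemployment rate ≈ 8.40%; labor force participation rate ≈ 68.01%.

Employed = 694.02 thousand.
Unemployed = 63.68 thousand.
Labor force = 694.02 + 63.68 = 757.70 thousand.
Not in labor force = 18.34 + 108.11 + 142.74 + 87.20 = 356.39 thousand (those not working and not actively searching are outside the labor force — including those who want a job but have given up searching).
Civilian working-age population = 757.70 + 356.39 = 1,114.09 thousand.
Unemployment rate = 63.68 / 757.70 = 8.40%.
Labor force participation rate = 757.70 / 1,114.09 = 68.01%.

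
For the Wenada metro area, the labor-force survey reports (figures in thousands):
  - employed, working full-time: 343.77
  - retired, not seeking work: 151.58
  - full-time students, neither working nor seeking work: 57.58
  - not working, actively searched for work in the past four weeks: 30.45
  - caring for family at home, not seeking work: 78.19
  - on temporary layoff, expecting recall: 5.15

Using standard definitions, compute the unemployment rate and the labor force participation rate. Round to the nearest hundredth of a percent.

Employed = 343.77 thousand.
Unemployed = 30.45 + 5.15 = 35.60 thousand (jobless and actively searching, or on temporary layoff).
Labor force = 343.77 + 35.60 = 379.37 thousand.
Not in labor force = 151.58 + 57.58 + 78.19 = 287.35 thousand (those not working and not actively searching are outside the labor force).
Civilian working-age population = 379.37 + 287.35 = 666.72 thousand.
Unemployment rate = 35.60 / 379.37 = 9.38%.
Labor force participation rate = 379.37 / 666.72 = 56.90%.

Unemployment rate ≈ 9.38%; labor force participation rate ≈ 56.90%.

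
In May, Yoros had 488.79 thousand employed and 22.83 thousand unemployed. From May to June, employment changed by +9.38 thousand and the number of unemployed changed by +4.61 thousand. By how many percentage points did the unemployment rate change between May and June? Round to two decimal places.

May: labor force = 488.79 + 22.83 = 511.62; u = 22.83/511.62 = 4.46%.
June: labor force = 498.17 + 27.44 = 525.61; u = 27.44/525.61 = 5.22%.
Change = 5.22% − 4.46% = +0.76 pp.

The unemployment rate changed by +0.76 percentage points.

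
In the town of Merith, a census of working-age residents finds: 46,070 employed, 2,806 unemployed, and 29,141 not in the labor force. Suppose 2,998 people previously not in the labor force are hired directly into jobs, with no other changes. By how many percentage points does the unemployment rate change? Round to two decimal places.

The unemployment rate changes by −0.33 percentage points.

Initially, labor force = 46,070 + 2,806 = 48,876, so u = 2,806/48,876 = 5.74%.
After the change, employed and labor force both rise by 2,998; unemployed unchanged → E = 49,068, U = 2,806, labor force = 51,874.
New unemployment rate = 2,806 / 51,874 = 5.41%.
Change = 5.41% − 5.74% = −0.33 percentage points.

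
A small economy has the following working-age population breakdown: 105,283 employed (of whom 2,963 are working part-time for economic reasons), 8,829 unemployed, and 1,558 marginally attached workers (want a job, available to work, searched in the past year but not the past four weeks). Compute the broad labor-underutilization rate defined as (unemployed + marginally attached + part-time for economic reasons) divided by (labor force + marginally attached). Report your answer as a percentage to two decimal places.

Broad underutilization rate ≈ 11.54%.

Labor force = 105,283 + 8,829 = 114,112.
Numerator = 8,829 + 1,558 + 2,963 = 13,350.
Denominator = 114,112 + 1,558 = 115,670.
Broad rate = 13,350 / 115,670 = 11.54%.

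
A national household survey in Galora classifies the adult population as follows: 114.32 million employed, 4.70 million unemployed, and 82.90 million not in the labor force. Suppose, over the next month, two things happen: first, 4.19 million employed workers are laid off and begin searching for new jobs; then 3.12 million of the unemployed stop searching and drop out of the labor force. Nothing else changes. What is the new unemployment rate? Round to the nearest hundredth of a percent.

New unemployment rate ≈ 4.98%.

Initially, labor force = 114.32 + 4.70 = 119.02 million, so u = 4.70/119.02 = 3.95%.
After the first change, employed falls and unemployed rises by 4.19; labor force unchanged → E = 110.13, U = 8.89, labor force = 119.02 million.
After the second change, unemployed and labor force both fall by 3.12 → E = 110.13, U = 5.77, labor force = 115.90 million.
New unemployment rate = 5.77 / 115.90 = 4.98%.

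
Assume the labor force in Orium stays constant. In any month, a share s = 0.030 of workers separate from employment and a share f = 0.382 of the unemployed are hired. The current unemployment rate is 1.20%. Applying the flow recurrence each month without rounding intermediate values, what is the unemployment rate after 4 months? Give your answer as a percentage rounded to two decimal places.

With a fixed labor force, u_{t+1} = u_t + s·(1−u_t) − f·u_t = u_t·(1−s−f) + s.
Here 1−s−f = 0.588 and s = 0.030.
u_1 = 0.012000 × 0.588 + 0.030 = 0.037056.
u_2 = 0.037056 × 0.588 + 0.030 = 0.051789.
u_3 = 0.051789 × 0.588 + 0.030 = 0.060452.
u_4 = 0.060452 × 0.588 + 0.030 = 0.065546.

Unemployment rate after four months ≈ 6.55%.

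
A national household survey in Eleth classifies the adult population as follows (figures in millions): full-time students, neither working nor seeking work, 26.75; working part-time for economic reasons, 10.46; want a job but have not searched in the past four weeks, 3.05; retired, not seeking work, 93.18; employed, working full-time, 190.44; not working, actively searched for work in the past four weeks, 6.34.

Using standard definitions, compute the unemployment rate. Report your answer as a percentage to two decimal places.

Unemployment rate ≈ 3.06%.

Employed = 10.46 + 190.44 = 200.90 million (anyone who worked, including part-time for economic reasons, counts as employed).
Unemployed = 6.34 million.
Labor force = 200.90 + 6.34 = 207.24 million.
Unemployment rate = 6.34 / 207.24 = 3.06%.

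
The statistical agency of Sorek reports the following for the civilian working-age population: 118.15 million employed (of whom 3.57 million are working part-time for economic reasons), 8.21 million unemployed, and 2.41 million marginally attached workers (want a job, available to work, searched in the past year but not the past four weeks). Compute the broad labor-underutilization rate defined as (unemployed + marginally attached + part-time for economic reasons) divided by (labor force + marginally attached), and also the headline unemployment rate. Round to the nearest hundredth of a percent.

Labor force = 118.15 + 8.21 = 126.36 million.
Numerator = 8.21 + 2.41 + 3.57 = 14.19 million.
Denominator = 126.36 + 2.41 = 128.77 million.
Broad rate = 14.19 / 128.77 = 11.02%.
Headline unemployment rate = 8.21 / 126.36 = 6.50%.

Broad underutilization rate ≈ 11.02%; headline unemployment rate ≈ 6.50%.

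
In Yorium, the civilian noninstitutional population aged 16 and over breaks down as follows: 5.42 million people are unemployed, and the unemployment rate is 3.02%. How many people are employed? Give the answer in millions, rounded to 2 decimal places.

Labor force = U / u = 5.42 / 0.0302 ≈ 179.47 million.
Employed = labor force − unemployed = 179.47 − 5.42 = 174.05 million.

About 174.05 million are employed.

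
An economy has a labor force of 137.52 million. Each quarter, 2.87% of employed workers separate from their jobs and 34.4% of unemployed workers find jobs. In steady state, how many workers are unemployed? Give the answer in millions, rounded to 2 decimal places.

About 10.59 million are unemployed in steady state.

Steady-state unemployment rate u* = s/(s+f) = 2.87/(2.87+34.4) = 0.077006.
Unemployed = u* × labor force = 0.077006 × 137.52 ≈ 10.59 million.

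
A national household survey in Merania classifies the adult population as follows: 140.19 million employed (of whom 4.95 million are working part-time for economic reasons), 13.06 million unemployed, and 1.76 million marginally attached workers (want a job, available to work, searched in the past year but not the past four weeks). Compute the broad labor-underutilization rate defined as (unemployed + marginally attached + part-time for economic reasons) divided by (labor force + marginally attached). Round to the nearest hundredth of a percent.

Broad underutilization rate ≈ 12.75%.

Labor force = 140.19 + 13.06 = 153.25 million.
Numerator = 13.06 + 1.76 + 4.95 = 19.77 million.
Denominator = 153.25 + 1.76 = 155.01 million.
Broad rate = 19.77 / 155.01 = 12.75%.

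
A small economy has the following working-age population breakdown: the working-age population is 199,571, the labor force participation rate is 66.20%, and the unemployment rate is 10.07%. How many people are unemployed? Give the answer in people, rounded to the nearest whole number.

About 13,304 are unemployed.

Labor force = 0.6620 × 199,571 = 132,116.
Unemployed = 0.1007 × 132,116 ≈ 13,304.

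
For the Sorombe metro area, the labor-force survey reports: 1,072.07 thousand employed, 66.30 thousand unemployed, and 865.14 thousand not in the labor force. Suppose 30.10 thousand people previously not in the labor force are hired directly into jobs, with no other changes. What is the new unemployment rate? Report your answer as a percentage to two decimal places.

Initially, labor force = 1,072.07 + 66.30 = 1,138.37 thousand, so u = 66.30/1,138.37 = 5.82%.
After the change, employed and labor force both rise by 30.10; unemployed unchanged → E = 1,102.17, U = 66.30, labor force = 1,168.47 thousand.
New unemployment rate = 66.30 / 1,168.47 = 5.67%.

New unemployment rate ≈ 5.67%.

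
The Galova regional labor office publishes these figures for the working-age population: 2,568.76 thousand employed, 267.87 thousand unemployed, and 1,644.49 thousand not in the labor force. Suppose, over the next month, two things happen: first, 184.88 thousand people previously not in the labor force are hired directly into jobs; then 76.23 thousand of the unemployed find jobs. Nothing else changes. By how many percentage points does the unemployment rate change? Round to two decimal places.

Initially, labor force = 2,568.76 + 267.87 = 2,836.63 thousand, so u = 267.87/2,836.63 = 9.44%.
After the first change, employed and labor force both rise by 184.88; unemployed unchanged → E = 2,753.64, U = 267.87, labor force = 3,021.51 thousand.
After the second change, unemployed falls and employed rises by 76.23; labor force unchanged → E = 2,829.87, U = 191.64, labor force = 3,021.51 thousand.
New unemployment rate = 191.64 / 3,021.51 = 6.34%.
Change = 6.34% − 9.44% = −3.10 percentage points.

The unemployment rate changes by −3.10 percentage points.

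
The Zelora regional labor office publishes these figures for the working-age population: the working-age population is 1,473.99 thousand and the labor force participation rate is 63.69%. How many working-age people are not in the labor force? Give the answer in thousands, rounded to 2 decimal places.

Share not in the labor force = 1 − 0.6369 = 0.3631.
Not in labor force = 0.3631 × 1,473.99 ≈ 535.21 thousand.

About 535.21 thousand are not in the labor force.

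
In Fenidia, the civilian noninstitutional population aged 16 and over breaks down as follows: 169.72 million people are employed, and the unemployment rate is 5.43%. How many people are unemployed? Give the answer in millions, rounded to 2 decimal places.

About 9.74 million are unemployed.

Let U be the number unemployed. The labor force is E + U, and U/(E+U) = 0.0543.
So U = 0.0543 × 169.72 / (1 − 0.0543) = 9.2158 / 0.9457 ≈ 9.74 million.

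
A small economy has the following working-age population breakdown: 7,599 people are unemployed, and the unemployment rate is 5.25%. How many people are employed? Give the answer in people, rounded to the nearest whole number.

Labor force = U / u = 7,599 / 0.0525 ≈ 144,743.
Employed = labor force − unemployed = 144,743 − 7,599 = 137,144.

About 137,144 are employed.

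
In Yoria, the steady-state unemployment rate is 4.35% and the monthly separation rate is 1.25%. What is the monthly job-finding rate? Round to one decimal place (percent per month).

Job-finding rate ≈ 27.5% per month.

From u* = s/(s+f): f = s·(1−u)/u.
f = 1.25 × (1 − 0.0435) / 0.0435 = 1.1956 / 0.0435 ≈ 27.5% per month.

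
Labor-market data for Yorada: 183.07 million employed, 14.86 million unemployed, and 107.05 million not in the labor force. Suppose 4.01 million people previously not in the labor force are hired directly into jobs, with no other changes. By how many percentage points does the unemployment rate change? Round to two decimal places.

The unemployment rate changes by −0.15 percentage points.

Initially, labor force = 183.07 + 14.86 = 197.93 million, so u = 14.86/197.93 = 7.51%.
After the change, employed and labor force both rise by 4.01; unemployed unchanged → E = 187.08, U = 14.86, labor force = 201.94 million.
New unemployment rate = 14.86 / 201.94 = 7.36%.
Change = 7.36% − 7.51% = −0.15 percentage points.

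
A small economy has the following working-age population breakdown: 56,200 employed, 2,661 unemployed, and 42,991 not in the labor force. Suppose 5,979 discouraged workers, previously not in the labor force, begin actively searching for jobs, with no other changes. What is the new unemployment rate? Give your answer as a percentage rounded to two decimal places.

New unemployment rate ≈ 13.33%.

Initially, labor force = 56,200 + 2,661 = 58,861, so u = 2,661/58,861 = 4.52%.
After the change, unemployed and labor force both rise by 5,979 → E = 56,200, U = 8,640, labor force = 64,840.
New unemployment rate = 8,640 / 64,840 = 13.33%.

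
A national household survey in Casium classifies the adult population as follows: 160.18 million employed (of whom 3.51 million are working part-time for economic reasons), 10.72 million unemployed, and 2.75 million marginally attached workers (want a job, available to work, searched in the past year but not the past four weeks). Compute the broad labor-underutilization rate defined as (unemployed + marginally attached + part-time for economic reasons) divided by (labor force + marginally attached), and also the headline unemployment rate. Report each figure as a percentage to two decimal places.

Broad underutilization rate ≈ 9.78%; headline unemployment rate ≈ 6.27%.

Labor force = 160.18 + 10.72 = 170.90 million.
Numerator = 10.72 + 2.75 + 3.51 = 16.98 million.
Denominator = 170.90 + 2.75 = 173.65 million.
Broad rate = 16.98 / 173.65 = 9.78%.
Headline unemployment rate = 10.72 / 170.90 = 6.27%.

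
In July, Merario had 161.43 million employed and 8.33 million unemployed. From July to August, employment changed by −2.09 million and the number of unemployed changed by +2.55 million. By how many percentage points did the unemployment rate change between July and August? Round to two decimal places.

The unemployment rate changed by +1.48 percentage points.

July: labor force = 161.43 + 8.33 = 169.76; u = 8.33/169.76 = 4.91%.
August: labor force = 159.34 + 10.88 = 170.22; u = 10.88/170.22 = 6.39%.
Change = 6.39% − 4.91% = +1.48 pp.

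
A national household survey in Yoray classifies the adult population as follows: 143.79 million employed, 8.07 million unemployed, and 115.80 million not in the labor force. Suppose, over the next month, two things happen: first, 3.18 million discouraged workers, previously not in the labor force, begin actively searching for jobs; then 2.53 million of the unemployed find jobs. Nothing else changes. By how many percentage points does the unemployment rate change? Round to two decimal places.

Initially, labor force = 143.79 + 8.07 = 151.86 million, so u = 8.07/151.86 = 5.31%.
After the first change, unemployed and labor force both rise by 3.18 → E = 143.79, U = 11.25, labor force = 155.04 million.
After the second change, unemployed falls and employed rises by 2.53; labor force unchanged → E = 146.32, U = 8.72, labor force = 155.04 million.
New unemployment rate = 8.72 / 155.04 = 5.62%.
Change = 5.62% − 5.31% = +0.31 percentage points.

The unemployment rate changes by +0.31 percentage points.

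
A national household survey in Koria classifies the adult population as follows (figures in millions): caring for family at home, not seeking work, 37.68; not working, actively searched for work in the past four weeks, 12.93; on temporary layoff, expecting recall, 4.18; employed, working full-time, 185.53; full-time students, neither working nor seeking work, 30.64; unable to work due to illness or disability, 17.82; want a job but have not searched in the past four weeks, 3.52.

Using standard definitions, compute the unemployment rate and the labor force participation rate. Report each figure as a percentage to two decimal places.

Unemployment rate ≈ 8.44%; labor force participation rate ≈ 69.33%.

Employed = 185.53 million.
Unemployed = 12.93 + 4.18 = 17.11 million (jobless and actively searching, or on temporary layoff).
Labor force = 185.53 + 17.11 = 202.64 million.
Not in labor force = 37.68 + 30.64 + 17.82 + 3.52 = 89.66 million (those not working and not actively searching are outside the labor force — including those who want a job but have given up searching).
Civilian working-age population = 202.64 + 89.66 = 292.30 million.
Unemployment rate = 17.11 / 202.64 = 8.44%.
Labor force participation rate = 202.64 / 292.30 = 69.33%.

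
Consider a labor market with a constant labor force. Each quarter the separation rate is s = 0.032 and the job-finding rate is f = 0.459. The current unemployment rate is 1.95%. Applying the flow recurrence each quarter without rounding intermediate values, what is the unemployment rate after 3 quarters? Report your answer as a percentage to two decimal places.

Unemployment rate after three quarters ≈ 5.92%.

With a fixed labor force, u_{t+1} = u_t + s·(1−u_t) − f·u_t = u_t·(1−s−f) + s.
Here 1−s−f = 0.509 and s = 0.032.
u_1 = 0.019500 × 0.509 + 0.032 = 0.041926.
u_2 = 0.041926 × 0.509 + 0.032 = 0.053340.
u_3 = 0.053340 × 0.509 + 0.032 = 0.059150.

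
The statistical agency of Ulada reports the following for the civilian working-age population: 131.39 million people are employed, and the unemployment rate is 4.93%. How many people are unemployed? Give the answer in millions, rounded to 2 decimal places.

About 6.81 million are unemployed.

Let U be the number unemployed. The labor force is E + U, and U/(E+U) = 0.0493.
So U = 0.0493 × 131.39 / (1 − 0.0493) = 6.4775 / 0.9507 ≈ 6.81 million.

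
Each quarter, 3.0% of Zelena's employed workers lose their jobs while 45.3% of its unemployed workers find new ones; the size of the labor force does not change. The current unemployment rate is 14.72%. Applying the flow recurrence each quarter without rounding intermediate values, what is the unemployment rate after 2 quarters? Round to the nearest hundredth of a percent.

Unemployment rate after two quarters ≈ 8.49%.

With a fixed labor force, u_{t+1} = u_t + s·(1−u_t) − f·u_t = u_t·(1−s−f) + s.
Here 1−s−f = 0.517 and s = 0.030.
u_1 = 0.147200 × 0.517 + 0.030 = 0.106102.
u_2 = 0.106102 × 0.517 + 0.030 = 0.084855.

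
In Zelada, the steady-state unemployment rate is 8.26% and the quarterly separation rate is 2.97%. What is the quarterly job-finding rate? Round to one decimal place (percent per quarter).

Job-finding rate ≈ 33.0% per quarter.

From u* = s/(s+f): f = s·(1−u)/u.
f = 2.97 × (1 − 0.0826) / 0.0826 = 2.7247 / 0.0826 ≈ 33.0% per quarter.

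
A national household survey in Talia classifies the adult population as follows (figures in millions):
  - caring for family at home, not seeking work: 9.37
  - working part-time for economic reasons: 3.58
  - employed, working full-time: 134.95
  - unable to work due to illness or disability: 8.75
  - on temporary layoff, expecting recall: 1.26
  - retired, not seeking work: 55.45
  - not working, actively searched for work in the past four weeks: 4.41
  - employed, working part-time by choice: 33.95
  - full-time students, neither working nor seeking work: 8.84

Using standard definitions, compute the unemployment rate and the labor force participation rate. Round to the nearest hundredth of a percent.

Unemployment rate ≈ 3.18%; labor force participation rate ≈ 68.37%.

Employed = 3.58 + 134.95 + 33.95 = 172.48 million (anyone who worked, including part-time for economic reasons, counts as employed).
Unemployed = 1.26 + 4.41 = 5.67 million (jobless and actively searching, or on temporary layoff).
Labor force = 172.48 + 5.67 = 178.15 million.
Not in labor force = 9.37 + 8.75 + 55.45 + 8.84 = 82.41 million (those not working and not actively searching are outside the labor force).
Civilian working-age population = 178.15 + 82.41 = 260.56 million.
Unemployment rate = 5.67 / 178.15 = 3.18%.
Labor force participation rate = 178.15 / 260.56 = 68.37%.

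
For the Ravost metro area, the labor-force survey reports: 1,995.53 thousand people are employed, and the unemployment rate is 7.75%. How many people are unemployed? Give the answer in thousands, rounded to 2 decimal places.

About 167.65 thousand are unemployed.

Let U be the number unemployed. The labor force is E + U, and U/(E+U) = 0.0775.
So U = 0.0775 × 1,995.53 / (1 − 0.0775) = 154.6536 / 0.9225 ≈ 167.65 thousand.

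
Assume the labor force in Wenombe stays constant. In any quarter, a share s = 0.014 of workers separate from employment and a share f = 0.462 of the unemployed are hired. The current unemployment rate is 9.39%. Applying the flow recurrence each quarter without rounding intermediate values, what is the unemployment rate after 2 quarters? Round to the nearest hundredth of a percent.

With a fixed labor force, u_{t+1} = u_t + s·(1−u_t) − f·u_t = u_t·(1−s−f) + s.
Here 1−s−f = 0.524 and s = 0.014.
u_1 = 0.093900 × 0.524 + 0.014 = 0.063204.
u_2 = 0.063204 × 0.524 + 0.014 = 0.047119.

Unemployment rate after two quarters ≈ 4.71%.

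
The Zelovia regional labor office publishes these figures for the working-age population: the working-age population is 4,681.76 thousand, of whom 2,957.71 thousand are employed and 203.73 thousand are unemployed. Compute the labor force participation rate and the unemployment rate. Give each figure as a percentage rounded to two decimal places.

Labor force = employed + unemployed = 2,957.71 + 203.73 = 3,161.44 thousand.
Unemployment rate = 203.73 / 3,161.44 = 6.44%.
Labor force participation rate = 3,161.44 / 4,681.76 = 67.53%.

Labor force participation rate ≈ 67.53%; unemployment rate ≈ 6.44%.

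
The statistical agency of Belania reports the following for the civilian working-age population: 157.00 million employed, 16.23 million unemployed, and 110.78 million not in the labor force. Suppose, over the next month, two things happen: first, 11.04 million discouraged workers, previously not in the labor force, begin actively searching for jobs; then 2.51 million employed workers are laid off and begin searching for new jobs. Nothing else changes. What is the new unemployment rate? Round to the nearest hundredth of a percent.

New unemployment rate ≈ 16.16%.

Initially, labor force = 157.00 + 16.23 = 173.23 million, so u = 16.23/173.23 = 9.37%.
After the first change, unemployed and labor force both rise by 11.04 → E = 157.00, U = 27.27, labor force = 184.27 million.
After the second change, employed falls and unemployed rises by 2.51; labor force unchanged → E = 154.49, U = 29.78, labor force = 184.27 million.
New unemployment rate = 29.78 / 184.27 = 16.16%.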